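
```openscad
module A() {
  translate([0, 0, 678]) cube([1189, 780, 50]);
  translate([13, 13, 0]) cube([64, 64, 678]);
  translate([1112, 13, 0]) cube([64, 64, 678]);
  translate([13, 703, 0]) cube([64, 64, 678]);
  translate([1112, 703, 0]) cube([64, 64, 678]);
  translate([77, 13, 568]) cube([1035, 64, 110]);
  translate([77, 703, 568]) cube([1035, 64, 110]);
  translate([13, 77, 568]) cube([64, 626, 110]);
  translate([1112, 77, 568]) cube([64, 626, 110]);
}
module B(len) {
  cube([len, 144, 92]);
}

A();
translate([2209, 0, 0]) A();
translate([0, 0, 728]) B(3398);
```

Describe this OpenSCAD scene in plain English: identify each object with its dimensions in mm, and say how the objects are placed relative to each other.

A is a table: top 1189 mm (x) × 780 mm (y), 50 mm thick, upper face at z = 728 mm, on four 64×64 mm square legs, each inset 13 mm from the nearest pair of top edges, running from z = 0 to the bottom of the top. Four apron rails, 64 mm thick and 110 mm tall, run between adjacent legs with their top edges flush with the underside of the top and their outer faces flush with the legs' outer faces.

B is a rectangular beam 3398 mm long (x), 144 mm deep (y), 92 mm thick (z).

The beam spans the tops of two tables placed 1020 mm apart, resting at z = 728 mm.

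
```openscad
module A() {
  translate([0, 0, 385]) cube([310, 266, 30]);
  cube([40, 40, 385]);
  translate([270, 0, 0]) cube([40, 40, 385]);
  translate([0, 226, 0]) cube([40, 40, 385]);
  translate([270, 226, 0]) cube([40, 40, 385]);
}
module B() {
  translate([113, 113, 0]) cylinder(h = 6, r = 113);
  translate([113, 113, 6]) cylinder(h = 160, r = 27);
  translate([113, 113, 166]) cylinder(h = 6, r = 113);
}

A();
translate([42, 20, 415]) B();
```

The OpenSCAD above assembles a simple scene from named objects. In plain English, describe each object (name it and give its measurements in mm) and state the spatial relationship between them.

A is a four-legged stool. The seat is 310×266 mm, 30 mm thick, top at z = 415 mm. It stands on four square legs, each 40×40 mm in cross-section, from z = 0 to the seat underside, each flush with a corner of the seat.

B is a spool: two coaxial disc flanges of radius 113 mm and thickness 6 mm, joined by a core cylinder of radius 27 mm and height 160 mm. The lower flange rests on z = 0 and the three cylinders share a vertical axis.

The spool is on top of the stool, centred.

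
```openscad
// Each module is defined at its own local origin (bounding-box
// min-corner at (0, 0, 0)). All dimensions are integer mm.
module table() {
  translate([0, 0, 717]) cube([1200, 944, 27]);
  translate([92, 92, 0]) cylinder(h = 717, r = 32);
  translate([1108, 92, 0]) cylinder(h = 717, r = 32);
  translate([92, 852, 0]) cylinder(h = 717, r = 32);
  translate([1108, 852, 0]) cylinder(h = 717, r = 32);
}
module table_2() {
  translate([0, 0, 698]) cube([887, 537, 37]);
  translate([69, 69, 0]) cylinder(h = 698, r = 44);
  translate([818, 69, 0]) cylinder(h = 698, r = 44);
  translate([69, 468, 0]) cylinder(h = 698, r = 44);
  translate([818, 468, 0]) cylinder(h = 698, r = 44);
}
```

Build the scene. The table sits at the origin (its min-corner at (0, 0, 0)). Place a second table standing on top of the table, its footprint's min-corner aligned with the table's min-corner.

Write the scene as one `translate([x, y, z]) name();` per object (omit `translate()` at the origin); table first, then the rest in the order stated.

table();
translate([0, 0, 744]) table_2();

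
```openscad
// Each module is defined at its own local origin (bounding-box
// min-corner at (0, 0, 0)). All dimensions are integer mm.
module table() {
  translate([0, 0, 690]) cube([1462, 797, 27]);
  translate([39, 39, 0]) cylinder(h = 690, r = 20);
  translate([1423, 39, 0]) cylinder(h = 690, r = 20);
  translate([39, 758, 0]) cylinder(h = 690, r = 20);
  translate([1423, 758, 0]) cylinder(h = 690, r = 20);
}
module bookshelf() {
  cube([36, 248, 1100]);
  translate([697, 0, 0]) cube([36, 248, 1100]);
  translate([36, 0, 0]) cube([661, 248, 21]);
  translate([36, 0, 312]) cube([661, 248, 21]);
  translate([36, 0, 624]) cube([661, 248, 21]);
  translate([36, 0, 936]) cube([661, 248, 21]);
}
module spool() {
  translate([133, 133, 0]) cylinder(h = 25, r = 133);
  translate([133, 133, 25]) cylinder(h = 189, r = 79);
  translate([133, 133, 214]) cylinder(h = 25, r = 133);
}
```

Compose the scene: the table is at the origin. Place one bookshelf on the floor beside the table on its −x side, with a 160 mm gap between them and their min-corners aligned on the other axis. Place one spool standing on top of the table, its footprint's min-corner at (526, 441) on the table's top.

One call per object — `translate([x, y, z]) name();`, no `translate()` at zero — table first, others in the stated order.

table();
translate([-893, 0, 0]) bookshelf();
translate([526, 441, 717]) spool();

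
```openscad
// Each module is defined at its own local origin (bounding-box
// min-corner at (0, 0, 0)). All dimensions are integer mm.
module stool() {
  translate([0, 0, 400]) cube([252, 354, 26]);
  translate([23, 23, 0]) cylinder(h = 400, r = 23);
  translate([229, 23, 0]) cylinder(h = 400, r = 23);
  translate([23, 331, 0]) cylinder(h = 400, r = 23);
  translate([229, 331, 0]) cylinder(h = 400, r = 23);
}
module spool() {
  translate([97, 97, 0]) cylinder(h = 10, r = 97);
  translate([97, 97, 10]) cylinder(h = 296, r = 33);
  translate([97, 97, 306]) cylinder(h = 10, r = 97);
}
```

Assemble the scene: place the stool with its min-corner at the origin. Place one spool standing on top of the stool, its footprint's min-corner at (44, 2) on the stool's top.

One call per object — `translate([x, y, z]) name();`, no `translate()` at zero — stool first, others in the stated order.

stool();
translate([44, 2, 426]) spool();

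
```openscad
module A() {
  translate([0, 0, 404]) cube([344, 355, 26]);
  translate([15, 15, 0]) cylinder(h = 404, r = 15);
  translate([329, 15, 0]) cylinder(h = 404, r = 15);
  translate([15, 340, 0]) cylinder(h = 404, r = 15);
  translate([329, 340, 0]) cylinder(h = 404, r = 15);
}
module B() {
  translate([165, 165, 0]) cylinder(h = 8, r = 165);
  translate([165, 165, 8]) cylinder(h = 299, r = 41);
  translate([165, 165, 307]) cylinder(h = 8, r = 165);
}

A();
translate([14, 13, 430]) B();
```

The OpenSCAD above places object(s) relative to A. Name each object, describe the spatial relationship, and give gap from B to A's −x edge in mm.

A is a stool. B is a spool. The spool is on top of the stool. The gap from the spool to the stool's −x edge is 14 mm.

The spool's min-x is at 14; the stool's min-x is 0; gap = 14 mm.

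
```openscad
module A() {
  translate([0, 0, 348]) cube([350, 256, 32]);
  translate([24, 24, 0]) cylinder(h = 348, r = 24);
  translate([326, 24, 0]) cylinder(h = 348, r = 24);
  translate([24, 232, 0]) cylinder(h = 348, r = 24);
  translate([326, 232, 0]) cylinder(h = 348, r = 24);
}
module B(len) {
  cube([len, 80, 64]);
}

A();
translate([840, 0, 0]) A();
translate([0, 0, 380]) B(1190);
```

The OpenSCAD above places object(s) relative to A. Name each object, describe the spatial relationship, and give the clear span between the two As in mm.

A is a stool. B is a beam. A beam spans the tops of two stools. The clear span between the two stools is 490 mm.

Second stool starts at x = 840; first ends at x = 350; clear span = 840 − 350 = 490 mm.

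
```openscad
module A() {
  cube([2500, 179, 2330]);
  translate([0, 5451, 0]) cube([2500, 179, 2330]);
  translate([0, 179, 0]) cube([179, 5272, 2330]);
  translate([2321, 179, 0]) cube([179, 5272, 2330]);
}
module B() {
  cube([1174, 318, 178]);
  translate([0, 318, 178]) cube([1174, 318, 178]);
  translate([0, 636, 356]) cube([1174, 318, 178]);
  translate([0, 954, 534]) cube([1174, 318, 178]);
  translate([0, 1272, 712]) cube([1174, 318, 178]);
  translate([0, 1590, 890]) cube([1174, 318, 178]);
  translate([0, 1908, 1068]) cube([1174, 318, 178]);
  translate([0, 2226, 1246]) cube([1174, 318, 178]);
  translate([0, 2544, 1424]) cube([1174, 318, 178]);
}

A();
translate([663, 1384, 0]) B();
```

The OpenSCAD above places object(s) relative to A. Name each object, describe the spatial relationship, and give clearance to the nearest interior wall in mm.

Clearances: x = 484, y = 1205; minimum 484 mm.

A is a house frame. B is a staircase. The staircase sits inside the house frame, centred. The clearance to the nearest interior wall is 484 mm.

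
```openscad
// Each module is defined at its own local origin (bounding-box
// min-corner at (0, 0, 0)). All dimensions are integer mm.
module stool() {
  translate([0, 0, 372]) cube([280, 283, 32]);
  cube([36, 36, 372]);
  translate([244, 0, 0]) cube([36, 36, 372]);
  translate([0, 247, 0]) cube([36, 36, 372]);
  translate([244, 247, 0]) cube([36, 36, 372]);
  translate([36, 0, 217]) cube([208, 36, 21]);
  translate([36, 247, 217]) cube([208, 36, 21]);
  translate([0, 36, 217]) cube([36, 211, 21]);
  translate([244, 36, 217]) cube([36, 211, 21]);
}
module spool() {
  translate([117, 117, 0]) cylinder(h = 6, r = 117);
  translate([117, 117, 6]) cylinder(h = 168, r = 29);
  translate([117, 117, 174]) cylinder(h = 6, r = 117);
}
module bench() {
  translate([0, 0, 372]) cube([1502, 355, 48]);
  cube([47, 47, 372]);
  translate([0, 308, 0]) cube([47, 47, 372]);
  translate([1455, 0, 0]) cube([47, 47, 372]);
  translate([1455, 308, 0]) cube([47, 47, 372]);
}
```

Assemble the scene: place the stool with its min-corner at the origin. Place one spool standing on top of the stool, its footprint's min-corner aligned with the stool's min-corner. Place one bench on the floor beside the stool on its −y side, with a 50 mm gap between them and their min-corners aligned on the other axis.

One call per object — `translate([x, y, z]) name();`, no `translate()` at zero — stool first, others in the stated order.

stool();
translate([0, 0, 404]) spool();
translate([0, -405, 0]) bench();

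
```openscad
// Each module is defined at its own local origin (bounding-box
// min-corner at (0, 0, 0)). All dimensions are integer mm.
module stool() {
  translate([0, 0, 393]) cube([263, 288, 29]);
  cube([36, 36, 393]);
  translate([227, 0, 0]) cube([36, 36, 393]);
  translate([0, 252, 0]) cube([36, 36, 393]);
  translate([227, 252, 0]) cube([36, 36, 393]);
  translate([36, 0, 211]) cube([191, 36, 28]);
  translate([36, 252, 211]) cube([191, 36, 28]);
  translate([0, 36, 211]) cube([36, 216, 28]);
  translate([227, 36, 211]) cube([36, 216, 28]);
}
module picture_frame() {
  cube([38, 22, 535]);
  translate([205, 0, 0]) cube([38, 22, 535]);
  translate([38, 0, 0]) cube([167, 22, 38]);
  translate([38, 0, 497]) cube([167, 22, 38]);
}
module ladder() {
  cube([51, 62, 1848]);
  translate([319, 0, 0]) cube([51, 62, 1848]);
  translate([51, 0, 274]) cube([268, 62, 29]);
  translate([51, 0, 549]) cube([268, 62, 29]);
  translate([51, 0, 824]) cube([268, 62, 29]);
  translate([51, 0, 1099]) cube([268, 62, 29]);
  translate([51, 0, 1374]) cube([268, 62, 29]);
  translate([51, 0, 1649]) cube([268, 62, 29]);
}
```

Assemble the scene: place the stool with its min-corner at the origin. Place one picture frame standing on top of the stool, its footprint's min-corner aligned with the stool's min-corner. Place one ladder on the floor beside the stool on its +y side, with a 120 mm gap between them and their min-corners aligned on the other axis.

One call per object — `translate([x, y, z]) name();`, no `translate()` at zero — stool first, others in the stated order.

stool();
translate([0, 0, 422]) picture_frame();
translate([0, 408, 0]) ladder();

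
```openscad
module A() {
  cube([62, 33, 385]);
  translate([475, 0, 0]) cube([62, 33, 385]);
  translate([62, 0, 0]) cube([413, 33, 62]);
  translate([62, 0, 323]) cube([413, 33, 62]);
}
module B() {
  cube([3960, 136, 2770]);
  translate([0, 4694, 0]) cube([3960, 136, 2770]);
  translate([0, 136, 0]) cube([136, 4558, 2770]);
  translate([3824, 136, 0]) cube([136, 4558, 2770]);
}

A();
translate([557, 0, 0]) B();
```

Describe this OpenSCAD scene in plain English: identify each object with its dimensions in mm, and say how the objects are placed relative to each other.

A is a rectangular picture frame lying in the x–z plane (depth along y). The opening is 413 mm wide (x) by 261 mm tall (z), surrounded by a border 62 mm wide on all four sides. The frame is 33 mm deep and is made of two full-height vertical stiles with two horizontal rails fitted between them.

B is a box-shaped house frame (walls only): outside footprint 3960×4830 mm, wall height 2770 mm, wall thickness 136 mm. The two y-facing walls run the full x-width; the two x-facing walls fit between the inner faces of the y-facing walls.

The house frame is on the floor beside the picture frame on its +x side.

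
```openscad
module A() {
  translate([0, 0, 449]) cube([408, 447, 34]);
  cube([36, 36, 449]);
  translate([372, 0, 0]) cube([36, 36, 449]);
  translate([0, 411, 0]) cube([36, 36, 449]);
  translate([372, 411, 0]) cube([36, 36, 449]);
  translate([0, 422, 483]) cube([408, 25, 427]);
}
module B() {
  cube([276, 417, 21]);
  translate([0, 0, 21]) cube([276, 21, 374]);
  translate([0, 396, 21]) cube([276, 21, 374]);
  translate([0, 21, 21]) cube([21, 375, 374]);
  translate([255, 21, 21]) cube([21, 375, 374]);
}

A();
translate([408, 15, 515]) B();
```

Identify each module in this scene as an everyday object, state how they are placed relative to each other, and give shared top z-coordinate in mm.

Both tops at z = 910 mm.

A is a chair. B is an open box. The open box is beside the chair with their tops flush at z = 910. The shared top z-coordinate is 910 mm.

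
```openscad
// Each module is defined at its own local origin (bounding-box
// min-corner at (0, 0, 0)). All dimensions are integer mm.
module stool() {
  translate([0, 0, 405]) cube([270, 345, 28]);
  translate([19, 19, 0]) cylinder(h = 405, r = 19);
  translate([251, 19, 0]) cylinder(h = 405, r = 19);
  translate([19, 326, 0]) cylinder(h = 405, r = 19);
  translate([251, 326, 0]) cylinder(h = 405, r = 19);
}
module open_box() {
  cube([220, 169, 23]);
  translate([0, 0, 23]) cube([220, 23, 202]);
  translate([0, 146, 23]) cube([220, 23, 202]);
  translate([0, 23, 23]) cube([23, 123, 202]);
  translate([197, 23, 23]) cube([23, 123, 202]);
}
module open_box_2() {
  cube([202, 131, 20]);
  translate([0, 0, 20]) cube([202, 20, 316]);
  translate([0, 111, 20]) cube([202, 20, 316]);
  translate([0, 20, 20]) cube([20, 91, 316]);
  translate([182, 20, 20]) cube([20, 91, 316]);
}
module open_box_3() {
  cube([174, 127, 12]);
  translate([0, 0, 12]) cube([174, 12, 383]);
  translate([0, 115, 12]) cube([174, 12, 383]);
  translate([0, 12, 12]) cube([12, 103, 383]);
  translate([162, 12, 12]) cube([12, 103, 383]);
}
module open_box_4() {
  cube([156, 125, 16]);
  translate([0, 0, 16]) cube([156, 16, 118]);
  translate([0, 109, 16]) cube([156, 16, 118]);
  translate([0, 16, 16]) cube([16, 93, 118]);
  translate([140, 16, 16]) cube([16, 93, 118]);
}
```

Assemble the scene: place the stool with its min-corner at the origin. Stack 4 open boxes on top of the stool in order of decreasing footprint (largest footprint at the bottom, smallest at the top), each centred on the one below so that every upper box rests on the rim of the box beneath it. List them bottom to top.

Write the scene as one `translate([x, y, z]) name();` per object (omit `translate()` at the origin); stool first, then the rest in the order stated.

stool();
translate([25, 88, 433]) open_box();
translate([34, 107, 658]) open_box_2();
translate([48, 109, 994]) open_box_3();
translate([57, 110, 1389]) open_box_4();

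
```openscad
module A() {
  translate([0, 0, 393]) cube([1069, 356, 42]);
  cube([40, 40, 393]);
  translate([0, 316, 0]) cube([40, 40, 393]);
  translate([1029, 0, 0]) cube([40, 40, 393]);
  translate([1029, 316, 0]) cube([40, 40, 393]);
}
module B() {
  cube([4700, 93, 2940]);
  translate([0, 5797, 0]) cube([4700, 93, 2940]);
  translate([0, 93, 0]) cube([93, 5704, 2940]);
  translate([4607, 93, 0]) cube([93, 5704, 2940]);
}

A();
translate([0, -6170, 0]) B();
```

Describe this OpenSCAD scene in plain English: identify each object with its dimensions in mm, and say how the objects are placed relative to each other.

A is a long wooden bench with a 1069 mm (x) × 356 mm (y) seat, 42 mm thick, its top surface 435 mm above the floor. Four 40 mm square legs at the seat corners, flush with the edges, run from z = 0 to the seat underside.

B is a box-shaped house frame (walls only): outside footprint 4700×5890 mm, wall height 2940 mm, wall thickness 93 mm. The two y-facing walls run the full x-width; the two x-facing walls fit between the inner faces of the y-facing walls.

The house frame is on the floor beside the bench on its −y side.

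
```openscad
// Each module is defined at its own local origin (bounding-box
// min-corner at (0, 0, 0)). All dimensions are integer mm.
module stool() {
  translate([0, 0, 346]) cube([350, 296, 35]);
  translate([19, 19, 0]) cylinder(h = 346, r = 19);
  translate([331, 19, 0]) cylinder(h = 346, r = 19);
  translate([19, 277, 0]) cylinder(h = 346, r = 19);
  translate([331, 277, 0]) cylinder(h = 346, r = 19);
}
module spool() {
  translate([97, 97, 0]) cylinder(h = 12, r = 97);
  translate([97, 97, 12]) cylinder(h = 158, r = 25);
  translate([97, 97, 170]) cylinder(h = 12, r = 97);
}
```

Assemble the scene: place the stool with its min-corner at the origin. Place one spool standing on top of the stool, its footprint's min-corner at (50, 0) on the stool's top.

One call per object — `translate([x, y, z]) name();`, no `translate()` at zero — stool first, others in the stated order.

stool();
translate([50, 0, 381]) spool();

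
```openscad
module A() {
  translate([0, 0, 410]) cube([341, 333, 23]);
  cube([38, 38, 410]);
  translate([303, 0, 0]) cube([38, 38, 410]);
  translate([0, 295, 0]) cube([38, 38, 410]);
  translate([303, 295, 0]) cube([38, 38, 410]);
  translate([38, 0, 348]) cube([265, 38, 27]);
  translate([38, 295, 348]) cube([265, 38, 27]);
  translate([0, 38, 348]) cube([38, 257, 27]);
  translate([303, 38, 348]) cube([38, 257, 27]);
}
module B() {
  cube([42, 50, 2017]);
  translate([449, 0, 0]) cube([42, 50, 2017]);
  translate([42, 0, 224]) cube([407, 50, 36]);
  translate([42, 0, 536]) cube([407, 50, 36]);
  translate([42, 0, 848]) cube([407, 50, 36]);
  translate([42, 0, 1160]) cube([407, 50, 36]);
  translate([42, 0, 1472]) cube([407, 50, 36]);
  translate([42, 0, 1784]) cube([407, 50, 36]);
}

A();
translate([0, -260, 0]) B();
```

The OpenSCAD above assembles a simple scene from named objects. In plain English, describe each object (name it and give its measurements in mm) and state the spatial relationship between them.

A is a simple wooden stool: a rectangular seat 341 mm (x) by 333 mm (y), 23 mm thick, top face at z = 433 mm, on four square legs, each 38×38 mm in cross-section. The legs rest on z = 0, each flush with a corner of the seat. Four stretchers, 38 mm wide and 27 mm tall, connect adjacent legs with their undersides at z = 348 mm, each running between the inner faces of the legs it joins and aligned with the legs' outer faces on the other axis.

B is a wooden ladder with two side rails of 42×50 mm section and 2017 mm height, set 491 mm apart overall. Between them run 6 rectangular rungs (50 mm deep, 36 mm thick), front faces flush with the rails' −y face. The bottom of the first rung is 224 mm above the floor and each subsequent rung is 312 mm higher than the one below.

The ladder is on the floor beside the stool on its −y side.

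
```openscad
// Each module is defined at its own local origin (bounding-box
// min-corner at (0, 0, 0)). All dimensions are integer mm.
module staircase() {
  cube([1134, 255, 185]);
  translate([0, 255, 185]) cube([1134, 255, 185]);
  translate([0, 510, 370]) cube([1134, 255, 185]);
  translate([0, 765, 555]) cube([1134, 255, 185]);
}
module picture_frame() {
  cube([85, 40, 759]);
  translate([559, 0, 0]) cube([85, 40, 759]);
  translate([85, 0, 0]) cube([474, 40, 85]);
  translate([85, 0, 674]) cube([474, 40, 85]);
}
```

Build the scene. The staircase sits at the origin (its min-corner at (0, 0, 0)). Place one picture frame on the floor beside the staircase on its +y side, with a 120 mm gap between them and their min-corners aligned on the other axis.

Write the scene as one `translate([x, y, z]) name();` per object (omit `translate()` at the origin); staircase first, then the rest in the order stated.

staircase();
translate([0, 1140, 0]) picture_frame();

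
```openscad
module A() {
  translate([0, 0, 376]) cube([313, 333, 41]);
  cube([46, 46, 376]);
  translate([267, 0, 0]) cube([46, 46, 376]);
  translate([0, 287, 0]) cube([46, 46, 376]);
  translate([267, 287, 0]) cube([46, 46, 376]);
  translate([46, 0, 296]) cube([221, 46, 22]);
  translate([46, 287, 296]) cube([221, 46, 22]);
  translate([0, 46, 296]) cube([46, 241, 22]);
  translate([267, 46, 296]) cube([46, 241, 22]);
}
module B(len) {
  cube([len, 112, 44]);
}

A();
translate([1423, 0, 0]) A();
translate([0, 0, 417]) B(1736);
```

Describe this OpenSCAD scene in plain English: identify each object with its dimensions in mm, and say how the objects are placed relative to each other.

A is a four-legged stool. The seat is a 313×333×41 mm slab whose top surface is at z = 417 mm; four square legs, each 46×46 mm in cross-section, run from the floor (z = 0) to the underside of the seat, each flush with a corner of the seat. Four stretchers, 46 mm wide and 22 mm tall, connect adjacent legs with their undersides at z = 296 mm, each running between the inner faces of the legs it joins and aligned with the legs' outer faces on the other axis.

B is a rectangular beam 1736 mm long (x), 112 mm deep (y), 44 mm thick (z).

The beam spans the tops of two stools placed 1110 mm apart, resting at z = 417 mm.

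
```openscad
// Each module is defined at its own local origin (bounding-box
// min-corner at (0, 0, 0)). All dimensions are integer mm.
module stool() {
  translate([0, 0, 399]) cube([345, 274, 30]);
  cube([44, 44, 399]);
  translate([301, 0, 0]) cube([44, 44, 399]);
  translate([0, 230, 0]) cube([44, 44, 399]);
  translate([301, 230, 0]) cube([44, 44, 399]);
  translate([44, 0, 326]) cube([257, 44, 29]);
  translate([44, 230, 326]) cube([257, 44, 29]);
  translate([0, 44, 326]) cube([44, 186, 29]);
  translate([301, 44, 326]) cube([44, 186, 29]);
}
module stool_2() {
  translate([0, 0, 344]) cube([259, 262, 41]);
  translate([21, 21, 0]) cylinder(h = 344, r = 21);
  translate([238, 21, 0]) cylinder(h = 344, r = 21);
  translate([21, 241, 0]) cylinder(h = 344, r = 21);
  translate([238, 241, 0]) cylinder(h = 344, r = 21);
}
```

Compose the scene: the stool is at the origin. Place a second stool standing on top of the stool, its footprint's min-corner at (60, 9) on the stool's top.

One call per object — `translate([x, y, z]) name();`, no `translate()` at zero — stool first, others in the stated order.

stool();
translate([60, 9, 429]) stool_2();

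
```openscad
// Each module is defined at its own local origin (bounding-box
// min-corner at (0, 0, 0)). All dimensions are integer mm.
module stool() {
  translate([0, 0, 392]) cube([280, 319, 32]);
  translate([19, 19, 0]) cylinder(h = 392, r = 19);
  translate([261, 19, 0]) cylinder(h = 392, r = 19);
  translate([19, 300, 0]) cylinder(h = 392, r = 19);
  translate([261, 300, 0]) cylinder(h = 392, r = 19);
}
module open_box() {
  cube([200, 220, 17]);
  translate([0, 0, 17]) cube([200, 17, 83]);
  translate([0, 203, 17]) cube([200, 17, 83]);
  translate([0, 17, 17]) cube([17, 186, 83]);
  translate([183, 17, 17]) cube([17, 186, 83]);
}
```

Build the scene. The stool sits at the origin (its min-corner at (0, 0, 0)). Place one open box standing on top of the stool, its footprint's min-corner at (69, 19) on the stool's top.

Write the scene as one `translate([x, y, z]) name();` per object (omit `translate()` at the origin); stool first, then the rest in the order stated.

stool();
translate([69, 19, 424]) open_box();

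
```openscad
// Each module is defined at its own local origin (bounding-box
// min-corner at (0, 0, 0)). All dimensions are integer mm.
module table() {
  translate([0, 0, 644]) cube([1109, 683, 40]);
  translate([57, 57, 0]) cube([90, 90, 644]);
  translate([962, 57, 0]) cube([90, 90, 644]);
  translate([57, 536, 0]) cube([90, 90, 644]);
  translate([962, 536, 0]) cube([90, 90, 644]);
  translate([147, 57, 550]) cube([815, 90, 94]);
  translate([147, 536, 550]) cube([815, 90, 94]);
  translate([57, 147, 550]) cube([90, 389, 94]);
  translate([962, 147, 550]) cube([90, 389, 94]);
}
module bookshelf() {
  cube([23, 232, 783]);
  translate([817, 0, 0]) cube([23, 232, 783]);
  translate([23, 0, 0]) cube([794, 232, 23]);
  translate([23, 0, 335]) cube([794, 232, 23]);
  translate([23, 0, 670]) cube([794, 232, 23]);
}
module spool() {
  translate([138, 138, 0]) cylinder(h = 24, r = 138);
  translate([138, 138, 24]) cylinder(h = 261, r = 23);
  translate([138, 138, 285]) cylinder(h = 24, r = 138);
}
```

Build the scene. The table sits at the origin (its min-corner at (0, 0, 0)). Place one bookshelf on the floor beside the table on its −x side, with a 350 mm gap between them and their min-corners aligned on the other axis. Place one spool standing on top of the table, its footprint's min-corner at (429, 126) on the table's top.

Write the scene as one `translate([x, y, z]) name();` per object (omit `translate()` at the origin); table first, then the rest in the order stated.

table();
translate([-1190, 0, 0]) bookshelf();
translate([429, 126, 684]) spool();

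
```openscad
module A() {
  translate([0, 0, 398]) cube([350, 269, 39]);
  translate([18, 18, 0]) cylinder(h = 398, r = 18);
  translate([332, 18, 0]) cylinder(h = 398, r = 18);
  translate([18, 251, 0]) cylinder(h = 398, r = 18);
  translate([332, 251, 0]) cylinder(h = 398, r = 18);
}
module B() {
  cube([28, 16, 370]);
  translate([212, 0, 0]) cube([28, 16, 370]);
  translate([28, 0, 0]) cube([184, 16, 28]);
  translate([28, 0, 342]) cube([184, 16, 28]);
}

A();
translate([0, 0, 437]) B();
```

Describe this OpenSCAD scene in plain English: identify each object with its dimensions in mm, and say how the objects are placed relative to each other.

A is a four-legged stool. The seat is a 350×269×39 mm slab whose top surface is at z = 437 mm; four round legs, each 36 mm in diameter, run from the floor (z = 0) to the underside of the seat, each leg's axis is inset half a diameter from the nearest pair of seat edges (so the leg's bounding box is flush with the corner).

B is a rectangular picture frame lying in the x–z plane (depth along y). The opening is 184 mm wide (x) by 314 mm tall (z), surrounded by a border 28 mm wide on all four sides. The frame is 16 mm deep and is made of two full-height vertical stiles with two horizontal rails fitted between them.

The picture frame is on top of the stool.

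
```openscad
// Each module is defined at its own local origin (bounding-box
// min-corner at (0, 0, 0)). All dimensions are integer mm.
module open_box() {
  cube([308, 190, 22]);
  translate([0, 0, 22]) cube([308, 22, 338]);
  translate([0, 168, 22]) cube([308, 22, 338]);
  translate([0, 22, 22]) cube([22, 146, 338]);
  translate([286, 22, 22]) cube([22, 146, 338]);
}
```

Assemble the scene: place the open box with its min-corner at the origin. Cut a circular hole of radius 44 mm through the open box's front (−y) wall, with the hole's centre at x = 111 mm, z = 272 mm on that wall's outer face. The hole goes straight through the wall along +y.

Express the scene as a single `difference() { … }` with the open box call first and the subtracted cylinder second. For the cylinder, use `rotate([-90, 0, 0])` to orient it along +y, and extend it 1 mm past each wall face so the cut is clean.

difference() {
  open_box();
  translate([111, -1, 272]) rotate([-90, 0, 0]) cylinder(h = 24, r = 44);
}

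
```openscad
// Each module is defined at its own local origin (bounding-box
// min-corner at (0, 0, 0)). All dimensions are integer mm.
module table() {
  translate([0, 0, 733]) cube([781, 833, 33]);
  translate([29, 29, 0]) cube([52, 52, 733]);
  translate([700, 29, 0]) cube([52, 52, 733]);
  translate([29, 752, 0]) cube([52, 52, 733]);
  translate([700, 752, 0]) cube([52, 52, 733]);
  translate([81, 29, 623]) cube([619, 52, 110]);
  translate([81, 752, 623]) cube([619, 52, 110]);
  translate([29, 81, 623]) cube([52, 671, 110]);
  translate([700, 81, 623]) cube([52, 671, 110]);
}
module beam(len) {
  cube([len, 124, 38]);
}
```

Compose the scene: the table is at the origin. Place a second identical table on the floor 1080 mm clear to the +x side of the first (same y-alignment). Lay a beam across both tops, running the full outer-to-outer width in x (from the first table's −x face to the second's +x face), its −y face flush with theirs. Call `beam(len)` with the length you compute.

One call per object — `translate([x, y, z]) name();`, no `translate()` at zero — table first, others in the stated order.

table();
translate([1861, 0, 0]) table();
translate([0, 0, 766]) beam(2642);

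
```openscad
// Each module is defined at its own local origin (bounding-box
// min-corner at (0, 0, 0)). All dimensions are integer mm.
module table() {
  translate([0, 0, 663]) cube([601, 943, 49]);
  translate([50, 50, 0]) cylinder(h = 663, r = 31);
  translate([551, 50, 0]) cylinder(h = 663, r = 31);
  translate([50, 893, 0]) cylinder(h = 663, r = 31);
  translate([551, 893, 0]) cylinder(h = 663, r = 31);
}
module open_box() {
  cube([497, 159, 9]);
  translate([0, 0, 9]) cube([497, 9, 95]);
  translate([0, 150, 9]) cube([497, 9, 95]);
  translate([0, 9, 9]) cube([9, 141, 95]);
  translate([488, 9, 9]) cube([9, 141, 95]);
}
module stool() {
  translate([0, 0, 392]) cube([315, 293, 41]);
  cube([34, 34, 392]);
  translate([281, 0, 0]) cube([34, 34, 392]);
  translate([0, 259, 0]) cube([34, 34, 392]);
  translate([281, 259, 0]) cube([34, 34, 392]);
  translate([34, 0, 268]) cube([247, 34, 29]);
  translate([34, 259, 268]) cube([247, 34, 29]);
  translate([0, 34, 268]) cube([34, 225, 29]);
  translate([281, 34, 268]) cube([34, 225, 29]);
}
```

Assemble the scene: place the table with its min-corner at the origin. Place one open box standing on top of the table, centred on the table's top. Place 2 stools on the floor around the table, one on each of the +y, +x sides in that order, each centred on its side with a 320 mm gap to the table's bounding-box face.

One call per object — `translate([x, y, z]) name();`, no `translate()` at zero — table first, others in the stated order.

table();
translate([52, 392, 712]) open_box();
translate([143, 1263, 0]) stool();
translate([921, 325, 0]) stool();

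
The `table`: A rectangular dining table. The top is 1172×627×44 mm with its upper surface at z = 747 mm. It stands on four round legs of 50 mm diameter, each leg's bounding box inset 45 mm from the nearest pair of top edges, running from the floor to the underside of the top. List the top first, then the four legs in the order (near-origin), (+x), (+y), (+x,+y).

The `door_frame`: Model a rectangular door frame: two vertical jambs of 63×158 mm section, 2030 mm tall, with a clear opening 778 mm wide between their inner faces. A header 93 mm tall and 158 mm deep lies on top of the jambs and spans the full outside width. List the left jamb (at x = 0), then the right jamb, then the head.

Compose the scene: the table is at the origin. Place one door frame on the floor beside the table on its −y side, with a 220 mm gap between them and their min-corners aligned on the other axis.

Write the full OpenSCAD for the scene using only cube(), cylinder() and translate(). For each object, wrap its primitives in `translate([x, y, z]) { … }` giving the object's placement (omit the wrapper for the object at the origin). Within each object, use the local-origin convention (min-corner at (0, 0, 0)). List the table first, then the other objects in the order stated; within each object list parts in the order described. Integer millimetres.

translate([0, 0, 703]) cube([1172, 627, 44]);
translate([70, 70, 0]) cylinder(h = 703, r = 25);
translate([1102, 70, 0]) cylinder(h = 703, r = 25);
translate([70, 557, 0]) cylinder(h = 703, r = 25);
translate([1102, 557, 0]) cylinder(h = 703, r = 25);
translate([0, -378, 0]) {
  cube([63, 158, 2030]);
  translate([841, 0, 0]) cube([63, 158, 2030]);
  translate([0, 0, 2030]) cube([904, 158, 93]);
}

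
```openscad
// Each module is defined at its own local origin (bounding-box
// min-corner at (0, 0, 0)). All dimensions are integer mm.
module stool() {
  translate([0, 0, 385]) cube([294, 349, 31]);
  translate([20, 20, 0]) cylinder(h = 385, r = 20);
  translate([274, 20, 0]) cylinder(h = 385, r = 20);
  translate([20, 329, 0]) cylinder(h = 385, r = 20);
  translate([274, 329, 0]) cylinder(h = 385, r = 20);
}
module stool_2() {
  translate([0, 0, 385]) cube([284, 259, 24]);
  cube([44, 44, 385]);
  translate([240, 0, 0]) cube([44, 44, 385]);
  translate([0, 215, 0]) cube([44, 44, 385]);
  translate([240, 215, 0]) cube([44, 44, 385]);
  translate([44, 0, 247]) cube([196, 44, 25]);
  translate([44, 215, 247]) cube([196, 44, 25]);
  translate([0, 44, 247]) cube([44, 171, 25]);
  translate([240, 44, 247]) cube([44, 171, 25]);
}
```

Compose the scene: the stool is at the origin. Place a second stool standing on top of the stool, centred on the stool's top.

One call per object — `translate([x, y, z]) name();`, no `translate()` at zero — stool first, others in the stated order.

stool();
translate([5, 45, 416]) stool_2();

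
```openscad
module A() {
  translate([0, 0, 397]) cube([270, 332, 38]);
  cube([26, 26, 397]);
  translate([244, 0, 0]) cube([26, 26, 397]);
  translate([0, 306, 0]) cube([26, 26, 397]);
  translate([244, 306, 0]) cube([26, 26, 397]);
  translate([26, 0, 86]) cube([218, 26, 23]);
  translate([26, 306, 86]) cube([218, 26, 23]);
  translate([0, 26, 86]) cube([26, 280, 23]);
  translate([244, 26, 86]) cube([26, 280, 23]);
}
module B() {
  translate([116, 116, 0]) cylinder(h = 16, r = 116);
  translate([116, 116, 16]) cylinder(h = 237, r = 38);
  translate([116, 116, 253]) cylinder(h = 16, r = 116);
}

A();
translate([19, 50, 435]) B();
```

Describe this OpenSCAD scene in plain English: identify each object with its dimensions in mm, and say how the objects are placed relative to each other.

A is a four-legged stool. The seat is a 270×332×38 mm slab whose top surface is at z = 435 mm; four square legs, each 26×26 mm in cross-section, run from the floor (z = 0) to the underside of the seat, each flush with a corner of the seat. Four stretchers, 26 mm wide and 23 mm tall, connect adjacent legs with their undersides at z = 86 mm, each running between the inner faces of the legs it joins and aligned with the legs' outer faces on the other axis.

B is a spool: two coaxial disc flanges of radius 116 mm and thickness 16 mm, joined by a core cylinder of radius 38 mm and height 237 mm. The lower flange rests on z = 0 and the three cylinders share a vertical axis.

The spool is on top of the stool, centred.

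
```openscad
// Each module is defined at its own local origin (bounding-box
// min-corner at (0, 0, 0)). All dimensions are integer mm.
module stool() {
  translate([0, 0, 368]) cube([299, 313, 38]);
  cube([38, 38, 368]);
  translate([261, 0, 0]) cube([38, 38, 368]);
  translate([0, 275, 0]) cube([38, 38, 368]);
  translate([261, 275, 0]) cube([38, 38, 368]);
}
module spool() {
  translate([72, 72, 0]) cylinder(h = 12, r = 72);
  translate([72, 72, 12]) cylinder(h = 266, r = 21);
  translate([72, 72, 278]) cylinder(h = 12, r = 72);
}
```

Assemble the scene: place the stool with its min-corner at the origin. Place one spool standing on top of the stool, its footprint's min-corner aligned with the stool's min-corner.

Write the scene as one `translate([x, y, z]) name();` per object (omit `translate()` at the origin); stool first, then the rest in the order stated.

stool();
translate([0, 0, 406]) spool();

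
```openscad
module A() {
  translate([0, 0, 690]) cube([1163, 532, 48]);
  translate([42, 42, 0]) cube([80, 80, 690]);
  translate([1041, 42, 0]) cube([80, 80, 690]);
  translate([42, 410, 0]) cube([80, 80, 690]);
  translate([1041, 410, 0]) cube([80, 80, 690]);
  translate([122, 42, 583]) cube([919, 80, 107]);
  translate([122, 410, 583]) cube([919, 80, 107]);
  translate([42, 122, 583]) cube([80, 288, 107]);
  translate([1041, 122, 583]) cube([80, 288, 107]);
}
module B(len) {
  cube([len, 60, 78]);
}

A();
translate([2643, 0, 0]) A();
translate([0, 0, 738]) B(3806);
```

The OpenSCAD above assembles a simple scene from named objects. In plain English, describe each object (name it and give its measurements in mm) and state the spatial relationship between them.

A is a table: top 1163 mm (x) × 532 mm (y), 48 mm thick, upper face at z = 738 mm, on four 80×80 mm square legs, each inset 42 mm from the nearest pair of top edges, running from z = 0 to the bottom of the top. Four apron rails, 80 mm thick and 107 mm tall, run between adjacent legs with their top edges flush with the underside of the top and their outer faces flush with the legs' outer faces.

B is a rectangular beam 3806 mm long (x), 60 mm deep (y), 78 mm thick (z).

The beam spans the tops of two tables placed 1480 mm apart, resting at z = 738 mm.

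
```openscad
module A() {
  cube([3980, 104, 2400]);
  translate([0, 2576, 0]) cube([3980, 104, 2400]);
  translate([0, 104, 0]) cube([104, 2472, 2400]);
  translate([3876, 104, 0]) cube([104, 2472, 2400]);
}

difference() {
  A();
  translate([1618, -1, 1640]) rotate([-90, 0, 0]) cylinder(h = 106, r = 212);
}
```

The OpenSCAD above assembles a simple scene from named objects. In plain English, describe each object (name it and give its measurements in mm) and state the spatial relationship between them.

A is a box-shaped house frame (walls only): outside footprint 3980×2680 mm, wall height 2400 mm, wall thickness 104 mm. The two y-facing walls run the full x-width; the two x-facing walls fit between the inner faces of the y-facing walls.

The house frame has a circular hole of radius 212 mm through its front wall, centred at (x = 1618, z = 1640).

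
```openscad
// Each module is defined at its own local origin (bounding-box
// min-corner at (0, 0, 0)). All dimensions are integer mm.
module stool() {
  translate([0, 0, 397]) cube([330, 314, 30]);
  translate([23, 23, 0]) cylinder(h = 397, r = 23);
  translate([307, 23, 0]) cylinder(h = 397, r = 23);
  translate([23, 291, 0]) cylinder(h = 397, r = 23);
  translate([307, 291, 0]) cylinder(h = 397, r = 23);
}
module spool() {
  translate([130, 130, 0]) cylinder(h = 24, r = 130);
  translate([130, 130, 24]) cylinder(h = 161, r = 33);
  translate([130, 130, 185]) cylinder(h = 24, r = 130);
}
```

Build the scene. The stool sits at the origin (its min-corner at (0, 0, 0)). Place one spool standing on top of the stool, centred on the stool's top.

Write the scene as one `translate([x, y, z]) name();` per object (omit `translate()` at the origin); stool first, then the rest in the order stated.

stool();
translate([35, 27, 427]) spool();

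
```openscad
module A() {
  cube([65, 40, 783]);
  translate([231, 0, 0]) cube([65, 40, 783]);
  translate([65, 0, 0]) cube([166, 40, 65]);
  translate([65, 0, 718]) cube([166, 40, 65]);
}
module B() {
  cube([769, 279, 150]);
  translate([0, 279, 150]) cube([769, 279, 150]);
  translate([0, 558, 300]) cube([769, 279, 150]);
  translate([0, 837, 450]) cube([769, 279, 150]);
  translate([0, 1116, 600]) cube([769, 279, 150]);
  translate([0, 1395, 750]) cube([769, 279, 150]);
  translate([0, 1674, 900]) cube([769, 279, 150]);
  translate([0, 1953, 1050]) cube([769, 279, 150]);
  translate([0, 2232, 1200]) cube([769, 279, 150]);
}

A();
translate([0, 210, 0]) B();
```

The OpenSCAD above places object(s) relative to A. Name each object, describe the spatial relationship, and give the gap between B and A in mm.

A is a picture frame. B is a staircase. The staircase is on the floor beside the picture frame on its +y side. The gap between the staircase and the picture frame is 170 mm.

The staircase's nearest face is 170 mm from the picture frame's +y face.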